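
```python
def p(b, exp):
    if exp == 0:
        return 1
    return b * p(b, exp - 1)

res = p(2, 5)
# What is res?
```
Call trace:
p(b=2, exp=5)
  p(b=2, exp=4)
    p(b=2, exp=3)
      p(b=2, exp=2)
        p(b=2, exp=1)
          p(b=2, exp=0)
          -> return 1
        -> return 2
      -> return 4
    -> return 8
  -> return 16
-> return 32

Final answer: 32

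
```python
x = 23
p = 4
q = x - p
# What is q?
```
Trace:
  x=23
  x=23, p=4
  x=23, p=4, q=19

Final answer: 19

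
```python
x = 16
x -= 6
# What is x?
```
Trace:
  x=16
  x=10

Final answer: 10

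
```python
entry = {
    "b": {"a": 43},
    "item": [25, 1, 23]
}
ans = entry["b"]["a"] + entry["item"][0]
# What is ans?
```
Trace:
  entry={'b': {'a': 43}, 'item': [25, 1, 23]}
  entry={'b': {'a': 43}, 'item': [25, 1, 23]}, ans=68

Final answer: 68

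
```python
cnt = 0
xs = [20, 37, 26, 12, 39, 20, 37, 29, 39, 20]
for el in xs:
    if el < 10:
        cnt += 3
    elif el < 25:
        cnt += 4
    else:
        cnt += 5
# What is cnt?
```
Trace:
  cnt=0
  cnt=4, el=20
  cnt=9, el=37
  cnt=14, el=26
  cnt=18, el=12
  cnt=23, el=39
  cnt=27, el=20
  cnt=32, el=37
  cnt=37, el=29
  cnt=42, el=39
  cnt=46, el=20

Final answer: 46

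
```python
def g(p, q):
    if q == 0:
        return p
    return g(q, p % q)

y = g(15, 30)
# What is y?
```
Call trace:
g(p=15, q=30)
  g(p=30, q=15)
    g(p=15, q=0)
    -> return 15
  -> return 15
-> return 15

Final answer: 15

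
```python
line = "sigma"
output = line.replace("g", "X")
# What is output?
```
Trace:
  line='sigma'
  line='sigma', output='siXma'

Final answer: 'siXma'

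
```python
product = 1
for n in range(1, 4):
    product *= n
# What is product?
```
Trace:
  product=1
  product=1, n=1
  product=2, n=2
  product=6, n=3

Final answer: 6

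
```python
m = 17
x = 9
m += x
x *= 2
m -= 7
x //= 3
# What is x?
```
Trace:
  m=17
  m=17, x=9
  m=26, x=9
  m=26, x=18
  m=19, x=18
  m=19, x=6

Final answer: 6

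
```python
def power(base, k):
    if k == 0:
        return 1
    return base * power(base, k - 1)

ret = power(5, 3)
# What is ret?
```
Call trace:
power(base=5, k=3)
  power(base=5, k=2)
    power(base=5, k=1)
      power(base=5, k=0)
      -> return 1
    -> return 5
  -> return 25
-> return 125

Final answer: 125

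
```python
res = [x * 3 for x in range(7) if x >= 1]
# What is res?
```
Trace:
  x=0
  x=1
  x=2
  x=3
  x=4
  x=5
  x=6
  res=[3, 6, 9, 12, 15, 18]

Final answer: [3, 6, 9, 12, 15, 18]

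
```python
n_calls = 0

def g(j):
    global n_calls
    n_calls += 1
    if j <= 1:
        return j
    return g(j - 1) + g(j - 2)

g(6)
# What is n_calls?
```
Call trace (a repeated sub-call is expanded the first time; later identical calls just restate its return value):
g(j=6)
  g(j=5)
    g(j=4)
      g(j=3)
        g(j=2)
          g(j=1)
          -> return 1
          g(j=0)
          -> return 0
        -> return 1
        g(j=1)
        -> return 1
      -> return 2
      g(j=2) -> return 1  (same call as traced above)
    -> return 3
    g(j=3) -> return 2  (same call as traced above)
  -> return 5
  g(j=4) -> return 3  (same call as traced above)
-> return 8

n_calls is incremented once per call, so count the calls in each subtree. Let C(j) = number of calls made by g(j).
C(0) = C(1) = 1 (base case, no recursion); C(j) = 1 + C(j - 1) + C(j - 2) otherwise.
C(2) = 1 + C(1) + C(0) = 1 + 1 + 1 = 3
C(3) = 1 + C(2) + C(1) = 1 + 3 + 1 = 5
C(4) = 1 + C(3) + C(2) = 1 + 5 + 3 = 9
C(5) = 1 + C(4) + C(3) = 1 + 9 + 5 = 15
C(6) = 1 + C(5) + C(4) = 1 + 15 + 9 = 25
n_calls = C(6) = 25

Final answer: 25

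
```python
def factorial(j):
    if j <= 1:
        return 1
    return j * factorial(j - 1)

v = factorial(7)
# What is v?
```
Call trace:
factorial(j=7)
  factorial(j=6)
    factorial(j=5)
      factorial(j=4)
        factorial(j=3)
          factorial(j=2)
            factorial(j=1)
            -> return 1
          -> return 2
        -> return 6
      -> return 24
    -> return 120
  -> return 720
-> return 5040

Final answer: 5040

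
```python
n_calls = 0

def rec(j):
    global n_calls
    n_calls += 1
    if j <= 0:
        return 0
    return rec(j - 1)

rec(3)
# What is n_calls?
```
Call trace:
rec(j=3)
  rec(j=2)
    rec(j=1)
      rec(j=0)
      -> return 0
    -> return 0
  -> return 0
-> return 0

n_calls is incremented once per call. rec is entered once for each j = 3, 2, 1, 0 (the j <= 0 call returns without recursing), i.e. 3 + 1 calls.
n_calls = 4

Final answer: 4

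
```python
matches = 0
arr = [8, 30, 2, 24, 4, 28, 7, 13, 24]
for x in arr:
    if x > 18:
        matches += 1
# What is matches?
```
Trace:
  matches=0
  matches=0, x=8
  matches=1, x=30
  matches=1, x=2
  matches=2, x=24
  matches=2, x=4
  matches=3, x=28
  matches=3, x=7
  matches=3, x=13
  matches=4, x=24

Final answer: 4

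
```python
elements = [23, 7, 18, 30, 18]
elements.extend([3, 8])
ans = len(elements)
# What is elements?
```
Trace:
  elements=[23, 7, 18, 30, 18]
  elements=[23, 7, 18, 30, 18, 3, 8]
  elements=[23, 7, 18, 30, 18, 3, 8], ans=7

Final answer: [23, 7, 18, 30, 18, 3, 8]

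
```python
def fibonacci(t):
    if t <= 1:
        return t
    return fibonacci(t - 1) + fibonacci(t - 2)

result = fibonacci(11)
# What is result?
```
Call trace (a repeated sub-call is expanded the first time; later identical calls just restate its return value):
fibonacci(t=11)
  fibonacci(t=10)
    fibonacci(t=9)
      fibonacci(t=8)
        fibonacci(t=7)
          fibonacci(t=6)
            fibonacci(t=5)
              fibonacci(t=4)
                fibonacci(t=3)
                  fibonacci(t=2)
                    fibonacci(t=1)
                    -> return 1
                    fibonacci(t=0)
                    -> return 0
                  -> return 1
                  fibonacci(t=1)
                  -> return 1
                -> return 2
                fibonacci(t=2) -> return 1  (same call as traced above)
              -> return 3
              fibonacci(t=3) -> return 2  (same call as traced above)
            -> return 5
            fibonacci(t=4) -> return 3  (same call as traced above)
          -> return 8
          fibonacci(t=5) -> return 5  (same call as traced above)
        -> return 13
        fibonacci(t=6) -> return 8  (same call as traced above)
      -> return 21
      fibonacci(t=7) -> return 13  (same call as traced above)
    -> return 34
    fibonacci(t=8) -> return 21  (same call as traced above)
  -> return 55
  fibonacci(t=9) -> return 34  (same call as traced above)
-> return 89

Final answer: 89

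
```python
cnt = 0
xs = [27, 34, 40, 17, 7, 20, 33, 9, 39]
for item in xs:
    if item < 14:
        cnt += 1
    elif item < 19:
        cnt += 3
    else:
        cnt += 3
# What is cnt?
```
Trace:
  cnt=0
  cnt=3, item=27
  cnt=6, item=34
  cnt=9, item=40
  cnt=12, item=17
  cnt=13, item=7
  cnt=16, item=20
  cnt=19, item=33
  cnt=20, item=9
  cnt=23, item=39

Final answer: 23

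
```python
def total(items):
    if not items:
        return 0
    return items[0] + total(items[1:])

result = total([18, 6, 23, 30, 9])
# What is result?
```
Call trace:
total(items=[18, 6, 23, 30, 9])
  total(items=[6, 23, 30, 9])
    total(items=[23, 30, 9])
      total(items=[30, 9])
        total(items=[9])
          total(items=[])
          -> return 0
        -> return 9
      -> return 39
    -> return 62
  -> return 68
-> return 86

Final answer: 86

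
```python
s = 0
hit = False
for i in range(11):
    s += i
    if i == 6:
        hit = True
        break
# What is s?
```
Trace:
  s=0
  s=0, hit=False
  s=0, hit=False, i=0
  s=1, hit=False, i=1
  s=3, hit=False, i=2
  s=6, hit=False, i=3
  s=10, hit=False, i=4
  s=15, hit=False, i=5
  s=21, hit=True, i=6

Final answer: 21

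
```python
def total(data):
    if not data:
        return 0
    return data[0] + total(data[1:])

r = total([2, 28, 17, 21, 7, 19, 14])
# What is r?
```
Call trace:
total(data=[2, 28, 17, 21, 7, 19, 14])
  total(data=[28, 17, 21, 7, 19, 14])
    total(data=[17, 21, 7, 19, 14])
      total(data=[21, 7, 19, 14])
        total(data=[7, 19, 14])
          total(data=[19, 14])
            total(data=[14])
              total(data=[])
              -> return 0
            -> return 14
          -> return 33
        -> return 40
      -> return 61
    -> return 78
  -> return 106
-> return 108

Final answer: 108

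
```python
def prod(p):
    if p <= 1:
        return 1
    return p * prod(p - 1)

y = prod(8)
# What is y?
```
Call trace:
prod(p=8)
  prod(p=7)
    prod(p=6)
      prod(p=5)
        prod(p=4)
          prod(p=3)
            prod(p=2)
              prod(p=1)
              -> return 1
            -> return 2
          -> return 6
        -> return 24
      -> return 120
    -> return 720
  -> return 5040
-> return 40320

Final answer: 40320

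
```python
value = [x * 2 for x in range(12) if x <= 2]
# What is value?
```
Trace:
  x=0
  x=1
  x=2
  x=3
  x=4
  x=5
  x=6
  x=7
  x=8
  x=9
  x=10
  x=11
  value=[0, 2, 4]

Final answer: [0, 2, 4]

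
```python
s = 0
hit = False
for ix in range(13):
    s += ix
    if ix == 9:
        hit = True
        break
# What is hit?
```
Trace:
  s=0
  s=0, hit=False
  s=0, hit=False, ix=0
  s=1, hit=False, ix=1
  s=3, hit=False, ix=2
  s=6, hit=False, ix=3
  s=10, hit=False, ix=4
  s=15, hit=False, ix=5
  s=21, hit=False, ix=6
  s=28, hit=False, ix=7
  s=36, hit=False, ix=8
  s=45, hit=True, ix=9

Final answer: True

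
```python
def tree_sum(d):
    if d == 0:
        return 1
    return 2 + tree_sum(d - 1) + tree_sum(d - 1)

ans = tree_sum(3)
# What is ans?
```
Call trace (a repeated sub-call is expanded the first time; later identical calls just restate its return value):
tree_sum(d=3)
  tree_sum(d=2)
    tree_sum(d=1)
      tree_sum(d=0)
      -> return 1
      tree_sum(d=0)
      -> return 1
    -> return 4
    tree_sum(d=1) -> return 4  (same call as traced above)
  -> return 10
  tree_sum(d=2) -> return 10  (same call as traced above)
-> return 22

Final answer: 22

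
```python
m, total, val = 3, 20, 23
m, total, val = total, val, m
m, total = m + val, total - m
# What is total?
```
Trace:
  m=3, total=20, val=23
  m=20, total=23, val=3
  m=23, total=3, val=3

Final answer: 3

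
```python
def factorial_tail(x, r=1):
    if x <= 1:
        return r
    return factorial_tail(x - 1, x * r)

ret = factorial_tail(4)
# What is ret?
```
Call trace:
factorial_tail(x=4, r=1)
  factorial_tail(x=3, r=4)
    factorial_tail(x=2, r=12)
      factorial_tail(x=1, r=24)
      -> return 24
    -> return 24
  -> return 24
-> return 24

Final answer: 24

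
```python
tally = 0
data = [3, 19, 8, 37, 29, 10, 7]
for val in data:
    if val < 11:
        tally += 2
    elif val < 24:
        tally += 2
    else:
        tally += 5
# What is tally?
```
Trace:
  tally=0
  tally=2, val=3
  tally=4, val=19
  tally=6, val=8
  tally=11, val=37
  tally=16, val=29
  tally=18, val=10
  tally=20, val=7

Final answer: 20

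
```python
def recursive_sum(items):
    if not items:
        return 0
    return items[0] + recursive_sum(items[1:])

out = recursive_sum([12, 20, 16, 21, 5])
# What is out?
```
Call trace:
recursive_sum(items=[12, 20, 16, 21, 5])
  recursive_sum(items=[20, 16, 21, 5])
    recursive_sum(items=[16, 21, 5])
      recursive_sum(items=[21, 5])
        recursive_sum(items=[5])
          recursive_sum(items=[])
          -> return 0
        -> return 5
      -> return 26
    -> return 42
  -> return 62
-> return 74

Final answer: 74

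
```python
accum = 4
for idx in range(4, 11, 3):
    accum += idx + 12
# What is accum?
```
Trace:
  accum=4
  accum=20, idx=4
  accum=39, idx=7
  accum=61, idx=10

Final answer: 61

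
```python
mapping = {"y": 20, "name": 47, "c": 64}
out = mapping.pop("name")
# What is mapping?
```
Trace:
  mapping={'y': 20, 'name': 47, 'c': 64}
  mapping={'y': 20, 'c': 64}, out=47

Final answer: {'y': 20, 'c': 64}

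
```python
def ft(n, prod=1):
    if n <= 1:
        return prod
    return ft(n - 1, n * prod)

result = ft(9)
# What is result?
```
Call trace:
ft(n=9, prod=1)
  ft(n=8, prod=9)
    ft(n=7, prod=72)
      ft(n=6, prod=504)
        ft(n=5, prod=3024)
          ft(n=4, prod=15120)
            ft(n=3, prod=60480)
              ft(n=2, prod=181440)
                ft(n=1, prod=362880)
                -> return 362880
              -> return 362880
            -> return 362880
          -> return 362880
        -> return 362880
      -> return 362880
    -> return 362880
  -> return 362880
-> return 362880

Final answer: 362880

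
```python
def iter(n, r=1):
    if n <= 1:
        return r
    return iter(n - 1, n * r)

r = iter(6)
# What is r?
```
Call trace:
iter(n=6, r=1)
  iter(n=5, r=6)
    iter(n=4, r=30)
      iter(n=3, r=120)
        iter(n=2, r=360)
          iter(n=1, r=720)
          -> return 720
        -> return 720
      -> return 720
    -> return 720
  -> return 720
-> return 720

Final answer: 720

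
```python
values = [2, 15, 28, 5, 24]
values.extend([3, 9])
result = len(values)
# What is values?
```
Trace:
  values=[2, 15, 28, 5, 24]
  values=[2, 15, 28, 5, 24, 3, 9]
  values=[2, 15, 28, 5, 24, 3, 9], result=7

Final answer: [2, 15, 28, 5, 24, 3, 9]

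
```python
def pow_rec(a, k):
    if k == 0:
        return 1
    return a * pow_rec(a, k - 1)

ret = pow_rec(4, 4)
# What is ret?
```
Call trace:
pow_rec(a=4, k=4)
  pow_rec(a=4, k=3)
    pow_rec(a=4, k=2)
      pow_rec(a=4, k=1)
        pow_rec(a=4, k=0)
        -> return 1
      -> return 4
    -> return 16
  -> return 64
-> return 256

Final answer: 256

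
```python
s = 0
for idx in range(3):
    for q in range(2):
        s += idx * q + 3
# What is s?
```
Trace:
  s=0
  s=3, idx=0, q=0
  s=6, idx=0, q=1
  s=9, idx=1, q=0
  s=13, idx=1, q=1
  s=16, idx=2, q=0
  s=21, idx=2, q=1

Final answer: 21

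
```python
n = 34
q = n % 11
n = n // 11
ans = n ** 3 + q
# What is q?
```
Trace:
  n=34
  n=34, q=1
  n=3, q=1
  n=3, q=1, ans=28

Final answer: 1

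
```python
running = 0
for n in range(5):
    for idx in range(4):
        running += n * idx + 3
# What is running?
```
Trace:
  running=0
  running=3, n=0, idx=0
  running=6, n=0, idx=1
  running=9, n=0, idx=2
  running=12, n=0, idx=3
  running=15, n=1, idx=0
  running=19, n=1, idx=1
  running=24, n=1, idx=2
  running=30, n=1, idx=3
  running=33, n=2, idx=0
  running=38, n=2, idx=1
  running=45, n=2, idx=2
  running=54, n=2, idx=3
  running=57, n=3, idx=0
  running=63, n=3, idx=1
  running=72, n=3, idx=2
  running=84, n=3, idx=3
  running=87, n=4, idx=0
  running=94, n=4, idx=1
  running=105, n=4, idx=2
  running=120, n=4, idx=3

Final answer: 120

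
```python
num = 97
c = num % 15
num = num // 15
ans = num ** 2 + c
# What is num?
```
Trace:
  num=97
  num=97, c=7
  num=6, c=7
  num=6, c=7, ans=43

Final answer: 6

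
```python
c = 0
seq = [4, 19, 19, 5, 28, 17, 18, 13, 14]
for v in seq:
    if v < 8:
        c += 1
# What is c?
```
Trace:
  c=0
  c=1, v=4
  c=1, v=19
  c=1, v=19
  c=2, v=5
  c=2, v=28
  c=2, v=17
  c=2, v=18
  c=2, v=13
  c=2, v=14

Final answer: 2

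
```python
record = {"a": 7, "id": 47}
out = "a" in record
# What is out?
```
Trace:
  record={'a': 7, 'id': 47}
  record={'a': 7, 'id': 47}, out=True

Final answer: True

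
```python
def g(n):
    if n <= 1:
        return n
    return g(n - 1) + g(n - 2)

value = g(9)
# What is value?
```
Call trace (a repeated sub-call is expanded the first time; later identical calls just restate its return value):
g(n=9)
  g(n=8)
    g(n=7)
      g(n=6)
        g(n=5)
          g(n=4)
            g(n=3)
              g(n=2)
                g(n=1)
                -> return 1
                g(n=0)
                -> return 0
              -> return 1
              g(n=1)
              -> return 1
            -> return 2
            g(n=2) -> return 1  (same call as traced above)
          -> return 3
          g(n=3) -> return 2  (same call as traced above)
        -> return 5
        g(n=4) -> return 3  (same call as traced above)
      -> return 8
      g(n=5) -> return 5  (same call as traced above)
    -> return 13
    g(n=6) -> return 8  (same call as traced above)
  -> return 21
  g(n=7) -> return 13  (same call as traced above)
-> return 34

Final answer: 34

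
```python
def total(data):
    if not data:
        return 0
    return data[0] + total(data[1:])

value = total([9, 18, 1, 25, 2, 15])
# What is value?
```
Call trace:
total(data=[9, 18, 1, 25, 2, 15])
  total(data=[18, 1, 25, 2, 15])
    total(data=[1, 25, 2, 15])
      total(data=[25, 2, 15])
        total(data=[2, 15])
          total(data=[15])
            total(data=[])
            -> return 0
          -> return 15
        -> return 17
      -> return 42
    -> return 43
  -> return 61
-> return 70

Final answer: 70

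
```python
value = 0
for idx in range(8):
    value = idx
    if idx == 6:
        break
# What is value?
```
Trace:
  value=0
  value=0, idx=0
  value=1, idx=1
  value=2, idx=2
  value=3, idx=3
  value=4, idx=4
  value=5, idx=5
  value=6, idx=6

Final answer: 6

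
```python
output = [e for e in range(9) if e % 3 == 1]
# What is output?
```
Trace:
  e=0
  e=1
  e=2
  e=3
  e=4
  e=5
  e=6
  e=7
  e=8
  output=[1, 4, 7]

Final answer: [1, 4, 7]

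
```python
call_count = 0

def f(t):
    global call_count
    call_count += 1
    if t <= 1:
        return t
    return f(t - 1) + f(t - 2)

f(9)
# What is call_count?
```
Call trace (a repeated sub-call is expanded the first time; later identical calls just restate its return value):
f(t=9)
  f(t=8)
    f(t=7)
      f(t=6)
        f(t=5)
          f(t=4)
            f(t=3)
              f(t=2)
                f(t=1)
                -> return 1
                f(t=0)
                -> return 0
              -> return 1
              f(t=1)
              -> return 1
            -> return 2
            f(t=2) -> return 1  (same call as traced above)
          -> return 3
          f(t=3) -> return 2  (same call as traced above)
        -> return 5
        f(t=4) -> return 3  (same call as traced above)
      -> return 8
      f(t=5) -> return 5  (same call as traced above)
    -> return 13
    f(t=6) -> return 8  (same call as traced above)
  -> return 21
  f(t=7) -> return 13  (same call as traced above)
-> return 34

call_count is incremented once per call, so count the calls in each subtree. Let C(t) = number of calls made by f(t).
C(0) = C(1) = 1 (base case, no recursion); C(t) = 1 + C(t - 1) + C(t - 2) otherwise.
C(2) = 1 + C(1) + C(0) = 1 + 1 + 1 = 3
C(3) = 1 + C(2) + C(1) = 1 + 3 + 1 = 5
C(4) = 1 + C(3) + C(2) = 1 + 5 + 3 = 9
C(5) = 1 + C(4) + C(3) = 1 + 9 + 5 = 15
C(6) = 1 + C(5) + C(4) = 1 + 15 + 9 = 25
C(7) = 1 + C(6) + C(5) = 1 + 25 + 15 = 41
C(8) = 1 + C(7) + C(6) = 1 + 41 + 25 = 67
C(9) = 1 + C(8) + C(7) = 1 + 67 + 41 = 109
call_count = C(9) = 109

Final answer: 109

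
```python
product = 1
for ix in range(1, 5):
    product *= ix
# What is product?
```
Trace:
  product=1
  product=1, ix=1
  product=2, ix=2
  product=6, ix=3
  product=24, ix=4

Final answer: 24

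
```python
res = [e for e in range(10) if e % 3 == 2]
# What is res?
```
Trace:
  e=0
  e=1
  e=2
  e=3
  e=4
  e=5
  e=6
  e=7
  e=8
  e=9
  res=[2, 5, 8]

Final answer: [2, 5, 8]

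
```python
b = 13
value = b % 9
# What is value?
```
Trace:
  b=13
  b=13, value=4

Final answer: 4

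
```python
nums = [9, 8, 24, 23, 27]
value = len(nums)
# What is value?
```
Trace:
  nums=[9, 8, 24, 23, 27]
  nums=[9, 8, 24, 23, 27], value=5

Final answer: 5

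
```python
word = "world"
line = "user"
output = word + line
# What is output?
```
Trace:
  word='world'
  word='world', line='user'
  word='world', line='user', output='worlduser'

Final answer: 'worlduser'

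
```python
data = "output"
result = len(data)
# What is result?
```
Trace:
  data='output'
  data='output', result=6

Final answer: 6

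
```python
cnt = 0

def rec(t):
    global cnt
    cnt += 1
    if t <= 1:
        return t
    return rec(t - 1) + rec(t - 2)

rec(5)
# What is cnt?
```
Call trace (a repeated sub-call is expanded the first time; later identical calls just restate its return value):
rec(t=5)
  rec(t=4)
    rec(t=3)
      rec(t=2)
        rec(t=1)
        -> return 1
        rec(t=0)
        -> return 0
      -> return 1
      rec(t=1)
      -> return 1
    -> return 2
    rec(t=2) -> return 1  (same call as traced above)
  -> return 3
  rec(t=3) -> return 2  (same call as traced above)
-> return 5

cnt is incremented once per call, so count the calls in each subtree. Let C(t) = number of calls made by rec(t).
C(0) = C(1) = 1 (base case, no recursion); C(t) = 1 + C(t - 1) + C(t - 2) otherwise.
C(2) = 1 + C(1) + C(0) = 1 + 1 + 1 = 3
C(3) = 1 + C(2) + C(1) = 1 + 3 + 1 = 5
C(4) = 1 + C(3) + C(2) = 1 + 5 + 3 = 9
C(5) = 1 + C(4) + C(3) = 1 + 9 + 5 = 15
cnt = C(5) = 15

Final answer: 15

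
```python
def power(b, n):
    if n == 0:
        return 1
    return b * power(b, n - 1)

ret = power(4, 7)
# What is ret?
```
Call trace:
power(b=4, n=7)
  power(b=4, n=6)
    power(b=4, n=5)
      power(b=4, n=4)
        power(b=4, n=3)
          power(b=4, n=2)
            power(b=4, n=1)
              power(b=4, n=0)
              -> return 1
            -> return 4
          -> return 16
        -> return 64
      -> return 256
    -> return 1024
  -> return 4096
-> return 16384

Final answer: 16384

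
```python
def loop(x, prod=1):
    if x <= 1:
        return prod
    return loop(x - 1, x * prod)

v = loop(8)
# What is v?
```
Call trace:
loop(x=8, prod=1)
  loop(x=7, prod=8)
    loop(x=6, prod=56)
      loop(x=5, prod=336)
        loop(x=4, prod=1680)
          loop(x=3, prod=6720)
            loop(x=2, prod=20160)
              loop(x=1, prod=40320)
              -> return 40320
            -> return 40320
          -> return 40320
        -> return 40320
      -> return 40320
    -> return 40320
  -> return 40320
-> return 40320

Final answer: 40320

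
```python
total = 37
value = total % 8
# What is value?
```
Trace:
  total=37
  total=37, value=5

Final answer: 5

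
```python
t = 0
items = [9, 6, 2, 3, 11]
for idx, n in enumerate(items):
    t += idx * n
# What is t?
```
Trace:
  t=0
  t=0, idx=0, n=9
  t=6, idx=1, n=6
  t=10, idx=2, n=2
  t=19, idx=3, n=3
  t=63, idx=4, n=11

Final answer: 63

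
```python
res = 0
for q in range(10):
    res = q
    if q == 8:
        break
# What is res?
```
Trace:
  res=0
  res=0, q=0
  res=1, q=1
  res=2, q=2
  res=3, q=3
  res=4, q=4
  res=5, q=5
  res=6, q=6
  res=7, q=7
  res=8, q=8

Final answer: 8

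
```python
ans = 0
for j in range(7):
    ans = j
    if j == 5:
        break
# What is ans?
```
Trace:
  ans=0
  ans=0, j=0
  ans=1, j=1
  ans=2, j=2
  ans=3, j=3
  ans=4, j=4
  ans=5, j=5

Final answer: 5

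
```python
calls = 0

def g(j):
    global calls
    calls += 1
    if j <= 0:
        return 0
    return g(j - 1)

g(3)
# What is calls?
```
Call trace:
g(j=3)
  g(j=2)
    g(j=1)
      g(j=0)
      -> return 0
    -> return 0
  -> return 0
-> return 0

calls is incremented once per call. g is entered once for each j = 3, 2, 1, 0 (the j <= 0 call returns without recursing), i.e. 3 + 1 calls.
calls = 4

Final answer: 4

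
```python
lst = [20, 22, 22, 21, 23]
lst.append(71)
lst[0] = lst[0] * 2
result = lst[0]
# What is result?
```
Trace:
  lst=[20, 22, 22, 21, 23]
  lst=[20, 22, 22, 21, 23, 71]
  lst=[40, 22, 22, 21, 23, 71]
  lst=[40, 22, 22, 21, 23, 71], result=40

Final answer: 40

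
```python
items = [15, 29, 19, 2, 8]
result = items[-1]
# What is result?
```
Trace:
  items=[15, 29, 19, 2, 8]
  items=[15, 29, 19, 2, 8], result=8

Final answer: 8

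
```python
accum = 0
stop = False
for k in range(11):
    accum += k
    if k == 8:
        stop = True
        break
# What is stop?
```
Trace:
  accum=0
  accum=0, stop=False
  accum=0, stop=False, k=0
  accum=1, stop=False, k=1
  accum=3, stop=False, k=2
  accum=6, stop=False, k=3
  accum=10, stop=False, k=4
  accum=15, stop=False, k=5
  accum=21, stop=False, k=6
  accum=28, stop=False, k=7
  accum=36, stop=True, k=8

Final answer: True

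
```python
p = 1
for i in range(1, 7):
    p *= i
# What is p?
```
Trace:
  p=1
  p=1, i=1
  p=2, i=2
  p=6, i=3
  p=24, i=4
  p=120, i=5
  p=720, i=6

Final answer: 720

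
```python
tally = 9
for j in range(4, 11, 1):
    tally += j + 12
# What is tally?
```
Trace:
  tally=9
  tally=25, j=4
  tally=42, j=5
  tally=60, j=6
  tally=79, j=7
  tally=99, j=8
  tally=120, j=9
  tally=142, j=10

Final answer: 142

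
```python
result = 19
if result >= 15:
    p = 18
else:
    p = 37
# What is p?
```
Trace:
  result=19
  result=19, p=18

Final answer: 18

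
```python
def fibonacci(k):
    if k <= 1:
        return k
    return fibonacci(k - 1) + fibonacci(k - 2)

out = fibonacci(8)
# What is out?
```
Call trace (a repeated sub-call is expanded the first time; later identical calls just restate its return value):
fibonacci(k=8)
  fibonacci(k=7)
    fibonacci(k=6)
      fibonacci(k=5)
        fibonacci(k=4)
          fibonacci(k=3)
            fibonacci(k=2)
              fibonacci(k=1)
              -> return 1
              fibonacci(k=0)
              -> return 0
            -> return 1
            fibonacci(k=1)
            -> return 1
          -> return 2
          fibonacci(k=2) -> return 1  (same call as traced above)
        -> return 3
        fibonacci(k=3) -> return 2  (same call as traced above)
      -> return 5
      fibonacci(k=4) -> return 3  (same call as traced above)
    -> return 8
    fibonacci(k=5) -> return 5  (same call as traced above)
  -> return 13
  fibonacci(k=6) -> return 8  (same call as traced above)
-> return 21

Final answer: 21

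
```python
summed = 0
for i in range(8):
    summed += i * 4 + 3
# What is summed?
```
Trace:
  summed=0
  summed=3, i=0
  summed=10, i=1
  summed=21, i=2
  summed=36, i=3
  summed=55, i=4
  summed=78, i=5
  summed=105, i=6
  summed=136, i=7

Final answer: 136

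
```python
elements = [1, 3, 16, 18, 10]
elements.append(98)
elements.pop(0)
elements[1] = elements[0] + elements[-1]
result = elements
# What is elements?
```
Trace:
  elements=[1, 3, 16, 18, 10]
  elements=[1, 3, 16, 18, 10, 98]
  elements=[3, 16, 18, 10, 98]
  elements=[3, 101, 18, 10, 98]
  elements=[3, 101, 18, 10, 98], result=[3, 101, 18, 10, 98]

Final answer: [3, 101, 18, 10, 98]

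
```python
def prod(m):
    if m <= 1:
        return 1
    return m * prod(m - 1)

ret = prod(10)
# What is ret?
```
Call trace:
prod(m=10)
  prod(m=9)
    prod(m=8)
      prod(m=7)
        prod(m=6)
          prod(m=5)
            prod(m=4)
              prod(m=3)
                prod(m=2)
                  prod(m=1)
                  -> return 1
                -> return 2
              -> return 6
            -> return 24
          -> return 120
        -> return 720
      -> return 5040
    -> return 40320
  -> return 362880
-> return 3628800

Final answer: 3628800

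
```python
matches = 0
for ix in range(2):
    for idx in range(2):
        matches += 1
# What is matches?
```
Trace:
  matches=0
  matches=1, ix=0, idx=0
  matches=2, ix=0, idx=1
  matches=3, ix=1, idx=0
  matches=4, ix=1, idx=1

Final answer: 4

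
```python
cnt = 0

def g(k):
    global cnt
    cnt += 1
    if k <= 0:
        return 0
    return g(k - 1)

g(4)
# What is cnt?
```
Call trace:
g(k=4)
  g(k=3)
    g(k=2)
      g(k=1)
        g(k=0)
        -> return 0
      -> return 0
    -> return 0
  -> return 0
-> return 0

cnt is incremented once per call. g is entered once for each k = 4, 3, 2, 1, 0 (the k <= 0 call returns without recursing), i.e. 4 + 1 calls.
cnt = 5

Final answer: 5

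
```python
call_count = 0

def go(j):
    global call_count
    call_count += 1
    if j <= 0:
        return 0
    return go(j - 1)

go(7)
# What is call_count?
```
Call trace:
go(j=7)
  go(j=6)
    go(j=5)
      go(j=4)
        go(j=3)
          go(j=2)
            go(j=1)
              go(j=0)
              -> return 0
            -> return 0
          -> return 0
        -> return 0
      -> return 0
    -> return 0
  -> return 0
-> return 0

call_count is incremented once per call. go is entered once for each j = 7, 6, 5, 4, 3, 2, 1, 0 (the j <= 0 call returns without recursing), i.e. 7 + 1 calls.
call_count = 8

Final answer: 8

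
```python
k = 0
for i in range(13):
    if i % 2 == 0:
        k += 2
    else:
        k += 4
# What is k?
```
Trace:
  k=0
  k=2, i=0
  k=6, i=1
  k=8, i=2
  k=12, i=3
  k=14, i=4
  k=18, i=5
  k=20, i=6
  k=24, i=7
  k=26, i=8
  k=30, i=9
  k=32, i=10
  k=36, i=11
  k=38, i=12

Final answer: 38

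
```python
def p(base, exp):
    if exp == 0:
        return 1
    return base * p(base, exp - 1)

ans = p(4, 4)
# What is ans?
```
Call trace:
p(base=4, exp=4)
  p(base=4, exp=3)
    p(base=4, exp=2)
      p(base=4, exp=1)
        p(base=4, exp=0)
        -> return 1
      -> return 4
    -> return 16
  -> return 64
-> return 256

Final answer: 256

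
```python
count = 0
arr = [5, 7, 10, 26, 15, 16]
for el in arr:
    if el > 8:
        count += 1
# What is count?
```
Trace:
  count=0
  count=0, el=5
  count=0, el=7
  count=1, el=10
  count=2, el=26
  count=3, el=15
  count=4, el=16

Final answer: 4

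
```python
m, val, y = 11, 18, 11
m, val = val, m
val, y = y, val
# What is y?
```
Trace:
  m=11, val=18, y=11
  m=18, val=11, y=11
  m=18, val=11, y=11

Final answer: 11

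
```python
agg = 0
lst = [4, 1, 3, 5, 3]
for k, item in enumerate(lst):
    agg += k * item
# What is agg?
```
Trace:
  agg=0
  agg=0, k=0, item=4
  agg=1, k=1, item=1
  agg=7, k=2, item=3
  agg=22, k=3, item=5
  agg=34, k=4, item=3

Final answer: 34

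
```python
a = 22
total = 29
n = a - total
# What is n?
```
Trace:
  a=22
  a=22, total=29
  a=22, total=29, n=-7

Final answer: -7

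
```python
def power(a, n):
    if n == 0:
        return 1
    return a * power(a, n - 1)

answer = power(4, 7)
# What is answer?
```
Call trace:
power(a=4, n=7)
  power(a=4, n=6)
    power(a=4, n=5)
      power(a=4, n=4)
        power(a=4, n=3)
          power(a=4, n=2)
            power(a=4, n=1)
              power(a=4, n=0)
              -> return 1
            -> return 4
          -> return 16
        -> return 64
      -> return 256
    -> return 1024
  -> return 4096
-> return 16384

Final answer: 16384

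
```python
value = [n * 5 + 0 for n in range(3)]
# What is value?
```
Trace:
  n=0
  n=1
  n=2
  value=[0, 5, 10]

Final answer: [0, 5, 10]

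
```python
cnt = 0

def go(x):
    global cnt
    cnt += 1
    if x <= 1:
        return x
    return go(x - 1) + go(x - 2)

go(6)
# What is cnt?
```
Call trace (a repeated sub-call is expanded the first time; later identical calls just restate its return value):
go(x=6)
  go(x=5)
    go(x=4)
      go(x=3)
        go(x=2)
          go(x=1)
          -> return 1
          go(x=0)
          -> return 0
        -> return 1
        go(x=1)
        -> return 1
      -> return 2
      go(x=2) -> return 1  (same call as traced above)
    -> return 3
    go(x=3) -> return 2  (same call as traced above)
  -> return 5
  go(x=4) -> return 3  (same call as traced above)
-> return 8

cnt is incremented once per call, so count the calls in each subtree. Let C(x) = number of calls made by go(x).
C(0) = C(1) = 1 (base case, no recursion); C(x) = 1 + C(x - 1) + C(x - 2) otherwise.
C(2) = 1 + C(1) + C(0) = 1 + 1 + 1 = 3
C(3) = 1 + C(2) + C(1) = 1 + 3 + 1 = 5
C(4) = 1 + C(3) + C(2) = 1 + 5 + 3 = 9
C(5) = 1 + C(4) + C(3) = 1 + 9 + 5 = 15
C(6) = 1 + C(5) + C(4) = 1 + 15 + 9 = 25
cnt = C(6) = 25

Final answer: 25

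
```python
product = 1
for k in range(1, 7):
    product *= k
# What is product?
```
Trace:
  product=1
  product=1, k=1
  product=2, k=2
  product=6, k=3
  product=24, k=4
  product=120, k=5
  product=720, k=6

Final answer: 720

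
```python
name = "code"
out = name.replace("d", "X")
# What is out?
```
Trace:
  name='code'
  name='code', out='coXe'

Final answer: 'coXe'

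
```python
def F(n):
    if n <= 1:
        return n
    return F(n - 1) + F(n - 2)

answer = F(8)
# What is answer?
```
Call trace (a repeated sub-call is expanded the first time; later identical calls just restate its return value):
F(n=8)
  F(n=7)
    F(n=6)
      F(n=5)
        F(n=4)
          F(n=3)
            F(n=2)
              F(n=1)
              -> return 1
              F(n=0)
              -> return 0
            -> return 1
            F(n=1)
            -> return 1
          -> return 2
          F(n=2) -> return 1  (same call as traced above)
        -> return 3
        F(n=3) -> return 2  (same call as traced above)
      -> return 5
      F(n=4) -> return 3  (same call as traced above)
    -> return 8
    F(n=5) -> return 5  (same call as traced above)
  -> return 13
  F(n=6) -> return 8  (same call as traced above)
-> return 21

Final answer: 21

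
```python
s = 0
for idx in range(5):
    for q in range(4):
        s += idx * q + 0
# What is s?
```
Trace:
  s=0
  s=0, idx=0, q=0
  s=0, idx=0, q=1
  s=0, idx=0, q=2
  s=0, idx=0, q=3
  s=0, idx=1, q=0
  s=1, idx=1, q=1
  s=3, idx=1, q=2
  s=6, idx=1, q=3
  s=6, idx=2, q=0
  s=8, idx=2, q=1
  s=12, idx=2, q=2
  s=18, idx=2, q=3
  s=18, idx=3, q=0
  s=21, idx=3, q=1
  s=27, idx=3, q=2
  s=36, idx=3, q=3
  s=36, idx=4, q=0
  s=40, idx=4, q=1
  s=48, idx=4, q=2
  s=60, idx=4, q=3

Final answer: 60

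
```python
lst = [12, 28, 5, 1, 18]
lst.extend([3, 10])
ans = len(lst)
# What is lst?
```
Trace:
  lst=[12, 28, 5, 1, 18]
  lst=[12, 28, 5, 1, 18, 3, 10]
  lst=[12, 28, 5, 1, 18, 3, 10], ans=7

Final answer: [12, 28, 5, 1, 18, 3, 10]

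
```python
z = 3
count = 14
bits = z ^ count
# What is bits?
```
Trace:
  z=3
  z=3, count=14
  z=3, count=14, bits=13

Final answer: 13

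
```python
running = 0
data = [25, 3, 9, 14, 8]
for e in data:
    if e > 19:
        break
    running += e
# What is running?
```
Trace:
  running=0
  running=0, e=25

Final answer: 0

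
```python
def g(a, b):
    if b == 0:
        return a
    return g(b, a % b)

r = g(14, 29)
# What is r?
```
Call trace:
g(a=14, b=29)
  g(a=29, b=14)
    g(a=14, b=1)
      g(a=1, b=0)
      -> return 1
    -> return 1
  -> return 1
-> return 1

Final answer: 1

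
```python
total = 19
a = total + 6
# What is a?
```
Trace:
  total=19
  total=19, a=25

Final answer: 25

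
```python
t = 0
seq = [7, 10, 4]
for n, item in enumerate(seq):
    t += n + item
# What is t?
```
Trace:
  t=0
  t=7, n=0, item=7
  t=18, n=1, item=10
  t=24, n=2, item=4

Final answer: 24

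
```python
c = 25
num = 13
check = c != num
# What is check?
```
Trace:
  c=25
  c=25, num=13
  c=25, num=13, check=True

Final answer: True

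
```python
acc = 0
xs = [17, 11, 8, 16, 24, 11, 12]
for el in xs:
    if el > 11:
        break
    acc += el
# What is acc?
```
Trace:
  acc=0
  acc=0, el=17

Final answer: 0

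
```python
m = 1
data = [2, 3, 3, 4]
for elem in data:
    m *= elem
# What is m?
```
Trace:
  m=1
  m=2, elem=2
  m=6, elem=3
  m=18, elem=3
  m=72, elem=4

Final answer: 72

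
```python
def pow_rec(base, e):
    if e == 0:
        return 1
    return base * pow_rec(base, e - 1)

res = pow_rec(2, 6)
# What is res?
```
Call trace:
pow_rec(base=2, e=6)
  pow_rec(base=2, e=5)
    pow_rec(base=2, e=4)
      pow_rec(base=2, e=3)
        pow_rec(base=2, e=2)
          pow_rec(base=2, e=1)
            pow_rec(base=2, e=0)
            -> return 1
          -> return 2
        -> return 4
      -> return 8
    -> return 16
  -> return 32
-> return 64

Final answer: 64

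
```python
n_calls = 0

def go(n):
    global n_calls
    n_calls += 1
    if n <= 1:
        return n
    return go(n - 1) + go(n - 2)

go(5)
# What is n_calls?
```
Call trace (a repeated sub-call is expanded the first time; later identical calls just restate its return value):
go(n=5)
  go(n=4)
    go(n=3)
      go(n=2)
        go(n=1)
        -> return 1
        go(n=0)
        -> return 0
      -> return 1
      go(n=1)
      -> return 1
    -> return 2
    go(n=2) -> return 1  (same call as traced above)
  -> return 3
  go(n=3) -> return 2  (same call as traced above)
-> return 5

n_calls is incremented once per call, so count the calls in each subtree. Let C(n) = number of calls made by go(n).
C(0) = C(1) = 1 (base case, no recursion); C(n) = 1 + C(n - 1) + C(n - 2) otherwise.
C(2) = 1 + C(1) + C(0) = 1 + 1 + 1 = 3
C(3) = 1 + C(2) + C(1) = 1 + 3 + 1 = 5
C(4) = 1 + C(3) + C(2) = 1 + 5 + 3 = 9
C(5) = 1 + C(4) + C(3) = 1 + 9 + 5 = 15
n_calls = C(5) = 15

Final answer: 15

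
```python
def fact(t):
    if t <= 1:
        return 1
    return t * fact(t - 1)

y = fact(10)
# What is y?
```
Call trace:
fact(t=10)
  fact(t=9)
    fact(t=8)
      fact(t=7)
        fact(t=6)
          fact(t=5)
            fact(t=4)
              fact(t=3)
                fact(t=2)
                  fact(t=1)
                  -> return 1
                -> return 2
              -> return 6
            -> return 24
          -> return 120
        -> return 720
      -> return 5040
    -> return 40320
  -> return 362880
-> return 3628800

Final answer: 3628800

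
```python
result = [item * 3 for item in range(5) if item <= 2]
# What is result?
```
Trace:
  item=0
  item=1
  item=2
  item=3
  item=4
  result=[0, 3, 6]

Final answer: [0, 3, 6]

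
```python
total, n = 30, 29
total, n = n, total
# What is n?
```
Trace:
  total=30, n=29
  total=29, n=30

Final answer: 30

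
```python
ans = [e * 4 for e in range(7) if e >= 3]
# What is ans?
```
Trace:
  e=0
  e=1
  e=2
  e=3
  e=4
  e=5
  e=6
  ans=[12, 16, 20, 24]

Final answer: [12, 16, 20, 24]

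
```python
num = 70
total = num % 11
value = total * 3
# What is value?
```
Trace:
  num=70
  num=70, total=4
  num=70, total=4, value=12

Final answer: 12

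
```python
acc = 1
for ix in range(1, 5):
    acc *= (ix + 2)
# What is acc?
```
Trace:
  acc=1
  acc=3, ix=1
  acc=12, ix=2
  acc=60, ix=3
  acc=360, ix=4

Final answer: 360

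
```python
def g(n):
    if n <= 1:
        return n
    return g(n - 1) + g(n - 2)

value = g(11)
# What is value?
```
Call trace (a repeated sub-call is expanded the first time; later identical calls just restate its return value):
g(n=11)
  g(n=10)
    g(n=9)
      g(n=8)
        g(n=7)
          g(n=6)
            g(n=5)
              g(n=4)
                g(n=3)
                  g(n=2)
                    g(n=1)
                    -> return 1
                    g(n=0)
                    -> return 0
                  -> return 1
                  g(n=1)
                  -> return 1
                -> return 2
                g(n=2) -> return 1  (same call as traced above)
              -> return 3
              g(n=3) -> return 2  (same call as traced above)
            -> return 5
            g(n=4) -> return 3  (same call as traced above)
          -> return 8
          g(n=5) -> return 5  (same call as traced above)
        -> return 13
        g(n=6) -> return 8  (same call as traced above)
      -> return 21
      g(n=7) -> return 13  (same call as traced above)
    -> return 34
    g(n=8) -> return 21  (same call as traced above)
  -> return 55
  g(n=9) -> return 34  (same call as traced above)
-> return 89

Final answer: 89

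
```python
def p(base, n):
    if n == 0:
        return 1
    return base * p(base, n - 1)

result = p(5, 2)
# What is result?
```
Call trace:
p(base=5, n=2)
  p(base=5, n=1)
    p(base=5, n=0)
    -> return 1
  -> return 5
-> return 25

Final answer: 25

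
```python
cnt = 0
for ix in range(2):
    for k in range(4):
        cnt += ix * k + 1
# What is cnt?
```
Trace:
  cnt=0
  cnt=1, ix=0, k=0
  cnt=2, ix=0, k=1
  cnt=3, ix=0, k=2
  cnt=4, ix=0, k=3
  cnt=5, ix=1, k=0
  cnt=7, ix=1, k=1
  cnt=10, ix=1, k=2
  cnt=14, ix=1, k=3

Final answer: 14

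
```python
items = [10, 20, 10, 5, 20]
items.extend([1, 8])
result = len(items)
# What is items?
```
Trace:
  items=[10, 20, 10, 5, 20]
  items=[10, 20, 10, 5, 20, 1, 8]
  items=[10, 20, 10, 5, 20, 1, 8], result=7

Final answer: [10, 20, 10, 5, 20, 1, 8]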